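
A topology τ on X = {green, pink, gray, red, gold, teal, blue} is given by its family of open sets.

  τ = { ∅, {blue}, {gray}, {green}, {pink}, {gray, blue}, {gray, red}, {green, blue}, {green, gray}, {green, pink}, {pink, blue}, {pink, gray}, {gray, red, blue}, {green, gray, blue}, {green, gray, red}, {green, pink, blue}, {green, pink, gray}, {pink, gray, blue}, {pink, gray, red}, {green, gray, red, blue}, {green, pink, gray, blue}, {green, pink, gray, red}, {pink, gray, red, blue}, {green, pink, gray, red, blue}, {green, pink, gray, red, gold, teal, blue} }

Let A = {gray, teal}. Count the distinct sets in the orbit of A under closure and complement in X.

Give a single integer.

8

closure: X∖int(X∖A) = X∖{green, pink, blue} = {gray, red, gold, teal}
Let k=closure and c=complement:
  1. A     = {gray, teal}
  2. kA    = {gray, red, gold, teal}
  3. cA    = {green, pink, red, gold, blue}
  4. ckA   = {green, pink, blue}
  5. kcA   = {green, pink, red, gold, teal, blue}
  6. kckA  = {green, pink, gold, teal, blue}
  7. ckcA  = {gray}
  8. ckckA = {gray, red}
— saturated at 8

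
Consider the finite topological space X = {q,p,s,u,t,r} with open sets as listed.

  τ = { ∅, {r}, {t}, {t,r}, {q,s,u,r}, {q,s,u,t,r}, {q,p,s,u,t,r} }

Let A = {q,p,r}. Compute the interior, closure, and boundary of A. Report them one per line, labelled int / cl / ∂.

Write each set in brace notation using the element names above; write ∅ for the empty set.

interior: largest open inside A is {r} (from ∅, {r})
cl via duality: int({s,u,t}) = {t}, so X∖{t} = {q,p,s,u,r}
cl∖int = {q,p,s,u}

int(A) = {r}
cl(A)  = {q,p,s,u,r}
∂A     = {q,p,s,u}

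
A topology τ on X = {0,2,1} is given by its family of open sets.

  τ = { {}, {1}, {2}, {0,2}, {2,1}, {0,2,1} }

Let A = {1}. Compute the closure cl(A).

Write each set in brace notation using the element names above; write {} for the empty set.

complement {0,2}; its interior {0,2}; cl(A) = X∖{0,2} = {1}

{1}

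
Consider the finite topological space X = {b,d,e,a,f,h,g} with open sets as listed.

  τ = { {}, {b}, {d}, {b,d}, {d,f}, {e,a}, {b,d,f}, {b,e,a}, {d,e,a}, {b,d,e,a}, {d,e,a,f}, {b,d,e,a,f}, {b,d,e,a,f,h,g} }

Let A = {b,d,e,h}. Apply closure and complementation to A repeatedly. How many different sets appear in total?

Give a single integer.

10

complement {a,f,g}; its interior {}; cl(A) = X∖{} = {b,d,e,a,f,h,g}
With k = closure, c = complement:
  1. A     = {b,d,e,h}
  2. kA    = {b,d,e,a,f,h,g}
  3. cA    = {a,f,g}
  4. ckA   = {}
  5. kcA   = {e,a,f,h,g}
  6. ckcA  = {b,d}
  7. kckcA = {b,d,f,h,g}
  8. ckckcA = {e,a}
  9. kckckcA = {e,a,h,g}
  10. ckckckcA = {b,d,f}
k, c of each give nothing new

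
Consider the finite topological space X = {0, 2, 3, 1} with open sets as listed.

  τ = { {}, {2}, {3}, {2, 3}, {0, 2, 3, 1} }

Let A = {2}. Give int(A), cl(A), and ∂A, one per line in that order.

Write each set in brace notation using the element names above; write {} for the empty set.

int(A) = {2}
cl(A)  = {0, 2, 1}
∂A     = {0, 1}

interior: largest open inside A is {2} (from {}, {2})
cl via duality: int({0, 3, 1}) = {3}, so X∖{3} = {0, 2, 1}
cl∖int = {0, 1}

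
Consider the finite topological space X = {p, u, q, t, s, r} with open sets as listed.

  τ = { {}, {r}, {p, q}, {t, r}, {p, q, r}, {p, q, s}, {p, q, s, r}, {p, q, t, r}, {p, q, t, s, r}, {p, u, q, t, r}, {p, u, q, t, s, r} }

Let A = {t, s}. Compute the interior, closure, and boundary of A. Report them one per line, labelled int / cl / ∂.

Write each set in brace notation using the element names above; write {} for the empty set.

int(A) = {}
cl(A)  = {u, t, s}
∂A     = {u, t, s}

interior: largest open inside A is {} (from {})
cl via duality: int({p, u, q, r}) = {p, q, r}, so X∖{p, q, r} = {u, t, s}
cl∖int = {u, t, s}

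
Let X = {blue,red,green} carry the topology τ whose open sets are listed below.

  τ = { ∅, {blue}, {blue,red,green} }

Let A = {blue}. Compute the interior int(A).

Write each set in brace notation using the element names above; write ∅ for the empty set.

U open, U⊆A: ∅, {blue}. int(A) = ⋃ = {blue}

{blue}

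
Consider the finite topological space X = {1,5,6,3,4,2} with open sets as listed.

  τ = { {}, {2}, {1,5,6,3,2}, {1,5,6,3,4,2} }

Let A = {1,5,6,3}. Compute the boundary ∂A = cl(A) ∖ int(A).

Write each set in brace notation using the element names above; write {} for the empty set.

U open, U⊆A: {}. int(A) = ⋃ = {}
X∖A={4,2}, int(X∖A)={2}, hence cl(A)={1,5,6,3,4}
∂A: remove int from cl → {1,5,6,3,4}

{1,5,6,3,4}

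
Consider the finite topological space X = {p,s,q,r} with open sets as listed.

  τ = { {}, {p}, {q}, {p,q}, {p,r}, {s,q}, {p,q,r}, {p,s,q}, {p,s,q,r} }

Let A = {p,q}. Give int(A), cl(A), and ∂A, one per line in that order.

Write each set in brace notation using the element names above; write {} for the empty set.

int(A) = {p,q}
cl(A)  = {p,s,q,r}
∂A     = {s,r}

interior: largest open inside A is {p,q} (from {}, {q}, {p}, {p,q})
cl via duality: int({s,r}) = {}, so X∖{} = {p,s,q,r}
cl∖int = {s,r}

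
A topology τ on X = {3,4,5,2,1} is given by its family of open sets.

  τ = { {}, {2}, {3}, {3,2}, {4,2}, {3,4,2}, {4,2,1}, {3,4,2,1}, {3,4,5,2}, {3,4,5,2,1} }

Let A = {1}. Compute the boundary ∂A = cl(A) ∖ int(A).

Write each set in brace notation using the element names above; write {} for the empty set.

{1}

open subsets of A: {}; so int(A) = {}
closure: X∖int(X∖A) = X∖{3,4,5,2} = {1}
∂A = {1} minus {} = {1}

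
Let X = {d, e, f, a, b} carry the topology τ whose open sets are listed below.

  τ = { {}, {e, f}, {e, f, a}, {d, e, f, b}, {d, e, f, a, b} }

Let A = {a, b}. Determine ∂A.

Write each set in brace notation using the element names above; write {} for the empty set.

{d, a, b}

opens ⊆ A: {}; union → int = {}
complement {d, e, f}; its interior {e, f}; cl(A) = X∖{e, f} = {d, a, b}
boundary = {d, a, b} ∖ {} = {d, a, b}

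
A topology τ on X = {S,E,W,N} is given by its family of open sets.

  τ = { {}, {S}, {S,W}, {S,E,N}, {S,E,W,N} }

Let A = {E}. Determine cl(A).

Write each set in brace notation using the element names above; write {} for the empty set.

cl via duality: int({S,W,N}) = {S,W}, so X∖{S,W} = {E,N}

{E,N}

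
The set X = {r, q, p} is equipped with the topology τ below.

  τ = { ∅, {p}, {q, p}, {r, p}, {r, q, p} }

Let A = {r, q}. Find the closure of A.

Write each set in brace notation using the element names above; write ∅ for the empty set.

{r, q}

closure: X∖int(X∖A) = X∖{p} = {r, q}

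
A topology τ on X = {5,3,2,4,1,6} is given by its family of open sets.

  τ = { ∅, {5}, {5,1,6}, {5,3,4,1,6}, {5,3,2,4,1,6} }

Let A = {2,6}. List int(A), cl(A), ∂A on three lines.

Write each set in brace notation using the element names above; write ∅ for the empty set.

interior: largest open inside A is ∅ (from ∅)
cl via duality: int({5,3,4,1}) = {5}, so X∖{5} = {3,2,4,1,6}
cl∖int = {3,2,4,1,6}

int(A) = ∅
cl(A)  = {3,2,4,1,6}
∂A     = {3,2,4,1,6}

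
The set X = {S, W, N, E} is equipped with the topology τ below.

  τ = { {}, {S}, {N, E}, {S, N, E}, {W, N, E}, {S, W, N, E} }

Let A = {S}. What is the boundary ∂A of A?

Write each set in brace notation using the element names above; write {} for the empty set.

U open, U⊆A: {}, {S}. int(A) = ⋃ = {S}
X∖A={W, N, E}, int(X∖A)={W, N, E}, hence cl(A)={S}
∂A: remove int from cl → {}

{}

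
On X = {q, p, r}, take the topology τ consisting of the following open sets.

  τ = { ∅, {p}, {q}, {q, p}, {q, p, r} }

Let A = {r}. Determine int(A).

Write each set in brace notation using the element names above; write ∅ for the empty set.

∅

interior: largest open inside A is ∅ (from ∅)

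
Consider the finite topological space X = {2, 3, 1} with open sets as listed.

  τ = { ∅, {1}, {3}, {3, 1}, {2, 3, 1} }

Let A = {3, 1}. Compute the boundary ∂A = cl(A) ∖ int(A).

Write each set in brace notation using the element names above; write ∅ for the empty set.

U open, U⊆A: ∅, {3}, {1}, {3, 1}. int(A) = ⋃ = {3, 1}
X∖A={2}, int(X∖A)=∅, hence cl(A)={2, 3, 1}
∂A: remove int from cl → {2}

{2}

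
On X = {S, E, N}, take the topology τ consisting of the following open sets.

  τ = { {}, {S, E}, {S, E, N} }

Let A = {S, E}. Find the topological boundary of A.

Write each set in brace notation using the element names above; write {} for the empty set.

interior: largest open inside A is {S, E} (from {}, {S, E})
cl via duality: int({N}) = {}, so X∖{} = {S, E, N}
cl∖int = {N}

{N}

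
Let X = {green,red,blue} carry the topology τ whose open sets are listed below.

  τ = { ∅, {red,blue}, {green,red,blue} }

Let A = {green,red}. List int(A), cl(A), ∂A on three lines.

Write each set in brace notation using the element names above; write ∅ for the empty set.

int(A) = ∅
cl(A)  = {green,red,blue}
∂A     = {green,red,blue}

interior: largest open inside A is ∅ (from ∅)
cl via duality: int({blue}) = ∅, so X∖∅ = {green,red,blue}
cl∖int = {green,red,blue}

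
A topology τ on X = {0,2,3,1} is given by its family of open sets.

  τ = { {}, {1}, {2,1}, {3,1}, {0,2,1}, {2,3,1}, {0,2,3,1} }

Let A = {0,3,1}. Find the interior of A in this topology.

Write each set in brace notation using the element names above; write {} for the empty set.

{3,1}

open subsets of A: {}, {1}, {3,1}; so int(A) = {3,1}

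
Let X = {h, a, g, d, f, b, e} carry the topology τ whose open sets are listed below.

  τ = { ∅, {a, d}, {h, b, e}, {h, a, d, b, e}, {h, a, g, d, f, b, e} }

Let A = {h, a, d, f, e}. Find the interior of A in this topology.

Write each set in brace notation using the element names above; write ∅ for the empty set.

U open, U⊆A: ∅, {a, d}. int(A) = ⋃ = {a, d}

{a, d}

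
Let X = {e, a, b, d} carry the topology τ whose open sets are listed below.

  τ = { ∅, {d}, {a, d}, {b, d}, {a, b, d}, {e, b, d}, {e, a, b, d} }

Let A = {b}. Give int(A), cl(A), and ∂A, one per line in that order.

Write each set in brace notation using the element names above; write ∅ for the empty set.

interior: largest open inside A is ∅ (from ∅)
cl via duality: int({e, a, d}) = {a, d}, so X∖{a, d} = {e, b}
cl∖int = {e, b}

int(A) = ∅
cl(A)  = {e, b}
∂A     = {e, b}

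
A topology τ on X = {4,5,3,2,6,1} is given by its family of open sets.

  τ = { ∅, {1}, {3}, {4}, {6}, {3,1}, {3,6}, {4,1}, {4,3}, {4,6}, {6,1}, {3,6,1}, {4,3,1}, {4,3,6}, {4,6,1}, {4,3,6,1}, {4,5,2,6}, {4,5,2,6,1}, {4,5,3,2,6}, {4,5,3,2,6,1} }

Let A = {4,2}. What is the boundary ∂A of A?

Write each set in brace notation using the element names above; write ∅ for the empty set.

opens ⊆ A: ∅, {4}; union → int = {4}
complement {5,3,6,1}; its interior {3,6,1}; cl(A) = X∖{3,6,1} = {4,5,2}
boundary = {4,5,2} ∖ {4} = {5,2}

{5,2}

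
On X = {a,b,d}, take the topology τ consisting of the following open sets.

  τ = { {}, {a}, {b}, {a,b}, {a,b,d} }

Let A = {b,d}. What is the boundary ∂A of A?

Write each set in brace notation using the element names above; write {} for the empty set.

{d}

open subsets of A: {}, {b}; so int(A) = {b}
closure: X∖int(X∖A) = X∖{a} = {b,d}
∂A = {b,d} minus {b} = {d}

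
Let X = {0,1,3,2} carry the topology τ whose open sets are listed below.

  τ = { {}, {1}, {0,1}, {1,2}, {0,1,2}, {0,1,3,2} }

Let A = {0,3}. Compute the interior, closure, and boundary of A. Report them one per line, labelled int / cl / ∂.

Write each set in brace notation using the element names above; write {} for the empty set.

U open, U⊆A: {}. int(A) = ⋃ = {}
X∖A={1,2}, int(X∖A)={1,2}, hence cl(A)={0,3}
∂A: remove int from cl → {0,3}

int(A) = {}
cl(A)  = {0,3}
∂A     = {0,3}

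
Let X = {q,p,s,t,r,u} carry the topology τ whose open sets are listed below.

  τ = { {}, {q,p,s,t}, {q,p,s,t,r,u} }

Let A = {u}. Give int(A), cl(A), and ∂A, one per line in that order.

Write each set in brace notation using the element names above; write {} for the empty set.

opens ⊆ A: {}; union → int = {}
complement {q,p,s,t,r}; its interior {q,p,s,t}; cl(A) = X∖{q,p,s,t} = {r,u}
boundary = {r,u} ∖ {} = {r,u}

int(A) = {}
cl(A)  = {r,u}
∂A     = {r,u}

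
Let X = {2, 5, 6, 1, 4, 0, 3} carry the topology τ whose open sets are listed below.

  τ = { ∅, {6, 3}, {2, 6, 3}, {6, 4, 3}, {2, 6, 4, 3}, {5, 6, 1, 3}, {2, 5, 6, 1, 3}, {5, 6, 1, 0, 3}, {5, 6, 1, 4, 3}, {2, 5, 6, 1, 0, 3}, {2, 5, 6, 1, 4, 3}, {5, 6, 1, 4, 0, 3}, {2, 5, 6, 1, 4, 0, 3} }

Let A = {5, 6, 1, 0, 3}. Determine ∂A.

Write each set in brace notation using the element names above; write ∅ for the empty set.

{2, 4}

U open, U⊆A: ∅, {6, 3}, {5, 6, 1, 3}, {5, 6, 1, 0, 3}. int(A) = ⋃ = {5, 6, 1, 0, 3}
X∖A={2, 4}, int(X∖A)=∅, hence cl(A)={2, 5, 6, 1, 4, 0, 3}
∂A: remove int from cl → {2, 4}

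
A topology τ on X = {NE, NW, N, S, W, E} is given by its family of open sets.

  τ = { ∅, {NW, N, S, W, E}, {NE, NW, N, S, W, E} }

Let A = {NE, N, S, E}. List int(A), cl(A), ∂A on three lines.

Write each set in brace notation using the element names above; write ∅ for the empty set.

U open, U⊆A: ∅. int(A) = ⋃ = ∅
X∖A={NW, W}, int(X∖A)=∅, hence cl(A)={NE, NW, N, S, W, E}
∂A: remove int from cl → {NE, NW, N, S, W, E}

int(A) = ∅
cl(A)  = {NE, NW, N, S, W, E}
∂A     = {NE, NW, N, S, W, E}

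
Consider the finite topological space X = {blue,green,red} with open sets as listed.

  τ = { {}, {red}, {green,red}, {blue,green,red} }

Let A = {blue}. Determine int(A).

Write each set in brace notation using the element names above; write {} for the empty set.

interior: largest open inside A is {} (from {})

{}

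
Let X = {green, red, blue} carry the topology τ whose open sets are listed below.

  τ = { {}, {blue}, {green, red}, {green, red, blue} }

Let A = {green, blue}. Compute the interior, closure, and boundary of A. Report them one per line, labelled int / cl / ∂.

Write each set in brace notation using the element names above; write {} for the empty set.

U open, U⊆A: {}, {blue}. int(A) = ⋃ = {blue}
X∖A={red}, int(X∖A)={}, hence cl(A)={green, red, blue}
∂A: remove int from cl → {green, red}

int(A) = {blue}
cl(A)  = {green, red, blue}
∂A     = {green, red}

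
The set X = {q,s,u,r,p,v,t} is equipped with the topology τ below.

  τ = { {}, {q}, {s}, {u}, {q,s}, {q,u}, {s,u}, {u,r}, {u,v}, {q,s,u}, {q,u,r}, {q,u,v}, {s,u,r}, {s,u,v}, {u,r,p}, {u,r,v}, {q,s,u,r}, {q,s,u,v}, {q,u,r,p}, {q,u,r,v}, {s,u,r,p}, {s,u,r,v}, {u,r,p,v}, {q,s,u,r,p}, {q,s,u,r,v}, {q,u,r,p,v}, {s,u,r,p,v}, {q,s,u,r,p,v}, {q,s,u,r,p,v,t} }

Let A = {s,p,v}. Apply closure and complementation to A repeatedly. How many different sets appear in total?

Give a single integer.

closure: X∖int(X∖A) = X∖{q,u,r} = {s,p,v,t}
Let k=closure and c=complement:
  1. A     = {s,p,v}
  2. kA    = {s,p,v,t}
  3. cA    = {q,u,r,t}
  4. ckA   = {q,u,r}
  5. kcA   = {q,u,r,p,v,t}
  6. ckcA  = {s}
  7. kckcA = {s,t}
  8. ckckcA = {q,u,r,p,v}
— saturated at 8

8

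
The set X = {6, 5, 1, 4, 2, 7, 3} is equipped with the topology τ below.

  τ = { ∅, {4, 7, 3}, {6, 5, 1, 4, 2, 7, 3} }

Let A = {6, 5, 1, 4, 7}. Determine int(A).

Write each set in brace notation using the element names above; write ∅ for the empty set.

open subsets of A: ∅; so int(A) = ∅

∅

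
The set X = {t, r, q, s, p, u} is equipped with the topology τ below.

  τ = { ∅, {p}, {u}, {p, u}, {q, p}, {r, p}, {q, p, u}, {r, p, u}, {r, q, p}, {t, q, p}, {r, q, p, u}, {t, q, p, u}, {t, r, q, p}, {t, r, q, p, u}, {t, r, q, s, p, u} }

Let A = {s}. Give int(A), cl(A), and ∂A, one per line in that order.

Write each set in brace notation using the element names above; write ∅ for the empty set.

open subsets of A: ∅; so int(A) = ∅
closure: X∖int(X∖A) = X∖{t, r, q, p, u} = {s}
∂A = {s} minus ∅ = {s}

int(A) = ∅
cl(A)  = {s}
∂A     = {s}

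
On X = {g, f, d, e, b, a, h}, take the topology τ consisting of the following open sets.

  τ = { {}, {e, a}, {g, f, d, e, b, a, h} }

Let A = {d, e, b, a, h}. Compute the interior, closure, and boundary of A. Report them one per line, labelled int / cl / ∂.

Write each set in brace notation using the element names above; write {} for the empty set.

int(A) = {e, a}
cl(A)  = {g, f, d, e, b, a, h}
∂A     = {g, f, d, b, h}

opens ⊆ A: {}, {e, a}; union → int = {e, a}
complement {g, f}; its interior {}; cl(A) = X∖{} = {g, f, d, e, b, a, h}
boundary = {g, f, d, e, b, a, h} ∖ {e, a} = {g, f, d, b, h}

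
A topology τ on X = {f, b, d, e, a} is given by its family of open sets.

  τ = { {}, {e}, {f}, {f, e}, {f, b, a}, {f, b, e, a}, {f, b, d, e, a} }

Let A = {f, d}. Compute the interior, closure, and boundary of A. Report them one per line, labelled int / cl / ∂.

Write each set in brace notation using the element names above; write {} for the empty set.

opens ⊆ A: {}, {f}; union → int = {f}
complement {b, e, a}; its interior {e}; cl(A) = X∖{e} = {f, b, d, a}
boundary = {f, b, d, a} ∖ {f} = {b, d, a}

int(A) = {f}
cl(A)  = {f, b, d, a}
∂A     = {b, d, a}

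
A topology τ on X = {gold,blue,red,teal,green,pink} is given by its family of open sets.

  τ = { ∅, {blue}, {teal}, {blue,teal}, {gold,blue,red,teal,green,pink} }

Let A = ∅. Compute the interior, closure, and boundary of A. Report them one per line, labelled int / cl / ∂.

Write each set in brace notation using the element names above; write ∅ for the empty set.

open subsets of A: ∅; so int(A) = ∅
closure: X∖int(X∖A) = X∖{gold,blue,red,teal,green,pink} = ∅
∂A = ∅ minus ∅ = ∅

int(A) = ∅
cl(A)  = ∅
∂A     = ∅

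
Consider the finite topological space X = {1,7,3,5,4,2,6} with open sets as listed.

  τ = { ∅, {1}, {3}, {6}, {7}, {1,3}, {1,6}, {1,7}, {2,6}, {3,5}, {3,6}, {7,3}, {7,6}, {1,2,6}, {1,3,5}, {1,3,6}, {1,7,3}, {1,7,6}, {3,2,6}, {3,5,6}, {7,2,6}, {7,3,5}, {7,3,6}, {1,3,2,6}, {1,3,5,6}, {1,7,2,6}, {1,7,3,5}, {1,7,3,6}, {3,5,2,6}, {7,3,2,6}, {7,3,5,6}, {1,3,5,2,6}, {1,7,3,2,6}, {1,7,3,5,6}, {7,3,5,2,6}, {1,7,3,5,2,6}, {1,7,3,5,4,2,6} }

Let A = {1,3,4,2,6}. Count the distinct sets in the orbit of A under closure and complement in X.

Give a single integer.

complement {7,5}; its interior {7}; cl(A) = X∖{7} = {1,3,5,4,2,6}
With k = closure, c = complement:
  1. A     = {1,3,4,2,6}
  2. kA    = {1,3,5,4,2,6}
  3. cA    = {7,5}
  4. ckA   = {7}
  5. kcA   = {7,5,4}
  6. kckA  = {7,4}
  7. ckcA  = {1,3,2,6}
  8. ckckA = {1,3,5,2,6}
k, c of each give nothing new

8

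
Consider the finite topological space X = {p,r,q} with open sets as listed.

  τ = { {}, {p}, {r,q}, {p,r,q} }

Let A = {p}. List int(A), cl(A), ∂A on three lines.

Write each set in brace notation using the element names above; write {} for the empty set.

int(A) = {p}
cl(A)  = {p}
∂A     = {}

U open, U⊆A: {}, {p}. int(A) = ⋃ = {p}
X∖A={r,q}, int(X∖A)={r,q}, hence cl(A)={p}
∂A: remove int from cl → {}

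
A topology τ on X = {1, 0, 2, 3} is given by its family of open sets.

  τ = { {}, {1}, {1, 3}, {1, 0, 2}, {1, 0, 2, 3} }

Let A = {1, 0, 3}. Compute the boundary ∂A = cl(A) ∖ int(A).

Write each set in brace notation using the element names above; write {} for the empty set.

{0, 2}

open subsets of A: {}, {1}, {1, 3}; so int(A) = {1, 3}
closure: X∖int(X∖A) = X∖{} = {1, 0, 2, 3}
∂A = {1, 0, 2, 3} minus {1, 3} = {0, 2}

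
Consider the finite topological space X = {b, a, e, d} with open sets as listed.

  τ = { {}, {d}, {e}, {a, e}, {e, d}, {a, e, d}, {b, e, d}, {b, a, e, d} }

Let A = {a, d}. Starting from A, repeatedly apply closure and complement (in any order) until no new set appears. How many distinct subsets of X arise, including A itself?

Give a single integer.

cl via duality: int({b, e}) = {e}, so X∖{e} = {b, a, d}
Write k for closure, c for complement:
  1. A     = {a, d}
  2. kA    = {b, a, d}
  3. cA    = {b, e}
  4. ckA   = {e}
  5. kcA   = {b, a, e}
  6. ckcA  = {d}
  7. kckcA = {b, d}
  8. ckckcA = {a, e}
applying k or c yields no new set

8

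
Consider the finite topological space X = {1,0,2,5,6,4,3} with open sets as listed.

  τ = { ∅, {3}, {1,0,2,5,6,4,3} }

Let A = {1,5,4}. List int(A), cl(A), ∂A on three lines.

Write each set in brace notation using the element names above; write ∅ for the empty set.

int(A) = ∅
cl(A)  = {1,0,2,5,6,4}
∂A     = {1,0,2,5,6,4}

U open, U⊆A: ∅. int(A) = ⋃ = ∅
X∖A={0,2,6,3}, int(X∖A)={3}, hence cl(A)={1,0,2,5,6,4}
∂A: remove int from cl → {1,0,2,5,6,4}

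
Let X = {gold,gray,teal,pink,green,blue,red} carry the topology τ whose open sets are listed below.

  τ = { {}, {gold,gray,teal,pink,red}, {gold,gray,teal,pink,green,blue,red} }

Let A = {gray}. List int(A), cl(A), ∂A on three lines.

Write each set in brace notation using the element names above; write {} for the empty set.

U open, U⊆A: {}. int(A) = ⋃ = {}
X∖A={gold,teal,pink,green,blue,red}, int(X∖A)={}, hence cl(A)={gold,gray,teal,pink,green,blue,red}
∂A: remove int from cl → {gold,gray,teal,pink,green,blue,red}

int(A) = {}
cl(A)  = {gold,gray,teal,pink,green,blue,red}
∂A     = {gold,gray,teal,pink,green,blue,red}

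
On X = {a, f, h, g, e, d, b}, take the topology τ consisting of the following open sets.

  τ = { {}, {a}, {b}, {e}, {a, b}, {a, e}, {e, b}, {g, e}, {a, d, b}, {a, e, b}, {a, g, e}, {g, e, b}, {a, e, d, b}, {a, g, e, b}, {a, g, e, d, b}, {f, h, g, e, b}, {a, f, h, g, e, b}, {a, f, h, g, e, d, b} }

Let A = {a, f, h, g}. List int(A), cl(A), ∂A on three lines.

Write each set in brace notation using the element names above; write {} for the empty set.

int(A) = {a}
cl(A)  = {a, f, h, g, d}
∂A     = {f, h, g, d}

U open, U⊆A: {}, {a}. int(A) = ⋃ = {a}
X∖A={e, d, b}, int(X∖A)={e, b}, hence cl(A)={a, f, h, g, d}
∂A: remove int from cl → {f, h, g, d}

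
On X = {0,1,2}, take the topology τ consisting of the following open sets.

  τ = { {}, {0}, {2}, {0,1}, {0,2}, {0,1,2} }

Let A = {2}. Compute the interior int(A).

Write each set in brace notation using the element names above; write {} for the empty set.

{2}

open subsets of A: {}, {2}; so int(A) = {2}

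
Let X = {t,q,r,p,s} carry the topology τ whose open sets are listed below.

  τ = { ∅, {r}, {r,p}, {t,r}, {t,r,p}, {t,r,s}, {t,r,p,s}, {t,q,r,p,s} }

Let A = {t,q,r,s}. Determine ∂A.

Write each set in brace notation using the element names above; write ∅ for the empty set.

opens ⊆ A: ∅, {r}, {t,r}, {t,r,s}; union → int = {t,r,s}
complement {p}; its interior ∅; cl(A) = X∖∅ = {t,q,r,p,s}
boundary = {t,q,r,p,s} ∖ {t,r,s} = {q,p}

{q,p}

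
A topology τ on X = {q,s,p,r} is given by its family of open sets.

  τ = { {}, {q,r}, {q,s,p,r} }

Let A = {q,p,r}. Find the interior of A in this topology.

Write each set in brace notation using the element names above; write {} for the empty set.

open subsets of A: {}, {q,r}; so int(A) = {q,r}

{q,r}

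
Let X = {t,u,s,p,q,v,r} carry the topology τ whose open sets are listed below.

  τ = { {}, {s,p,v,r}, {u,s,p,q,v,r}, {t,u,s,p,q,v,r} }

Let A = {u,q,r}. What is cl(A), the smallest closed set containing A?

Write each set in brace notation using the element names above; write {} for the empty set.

{t,u,s,p,q,v,r}

complement {t,s,p,v}; its interior {}; cl(A) = X∖{} = {t,u,s,p,q,v,r}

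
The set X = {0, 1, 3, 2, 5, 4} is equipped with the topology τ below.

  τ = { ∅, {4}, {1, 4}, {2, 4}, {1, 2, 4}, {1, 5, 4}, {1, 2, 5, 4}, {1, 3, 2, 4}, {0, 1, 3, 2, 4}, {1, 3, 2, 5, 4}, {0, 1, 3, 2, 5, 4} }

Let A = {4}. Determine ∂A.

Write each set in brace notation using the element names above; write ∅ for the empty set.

U open, U⊆A: ∅, {4}. int(A) = ⋃ = {4}
X∖A={0, 1, 3, 2, 5}, int(X∖A)=∅, hence cl(A)={0, 1, 3, 2, 5, 4}
∂A: remove int from cl → {0, 1, 3, 2, 5}

{0, 1, 3, 2, 5}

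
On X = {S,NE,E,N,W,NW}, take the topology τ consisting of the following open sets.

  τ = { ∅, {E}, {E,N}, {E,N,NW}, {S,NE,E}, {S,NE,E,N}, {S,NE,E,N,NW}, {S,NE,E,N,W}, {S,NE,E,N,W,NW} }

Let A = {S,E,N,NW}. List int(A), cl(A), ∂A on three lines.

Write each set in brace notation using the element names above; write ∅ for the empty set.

int(A) = {E,N,NW}
cl(A)  = {S,NE,E,N,W,NW}
∂A     = {S,NE,W}

open subsets of A: ∅, {E}, {E,N}, {E,N,NW}; so int(A) = {E,N,NW}
closure: X∖int(X∖A) = X∖∅ = {S,NE,E,N,W,NW}
∂A = {S,NE,E,N,W,NW} minus {E,N,NW} = {S,NE,W}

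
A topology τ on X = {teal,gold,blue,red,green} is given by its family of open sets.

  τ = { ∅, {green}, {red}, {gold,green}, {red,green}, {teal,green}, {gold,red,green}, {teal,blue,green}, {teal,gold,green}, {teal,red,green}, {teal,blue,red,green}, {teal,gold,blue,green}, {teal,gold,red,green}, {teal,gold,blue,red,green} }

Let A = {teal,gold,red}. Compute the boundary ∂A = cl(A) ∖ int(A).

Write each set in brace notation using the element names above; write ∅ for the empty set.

opens ⊆ A: ∅, {red}; union → int = {red}
complement {blue,green}; its interior {green}; cl(A) = X∖{green} = {teal,gold,blue,red}
boundary = {teal,gold,blue,red} ∖ {red} = {teal,gold,blue}

{teal,gold,blue}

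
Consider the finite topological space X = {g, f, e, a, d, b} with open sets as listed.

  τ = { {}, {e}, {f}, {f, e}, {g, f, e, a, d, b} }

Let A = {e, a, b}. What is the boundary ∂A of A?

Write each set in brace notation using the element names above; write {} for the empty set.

{g, a, d, b}

interior: largest open inside A is {e} (from {}, {e})
cl via duality: int({g, f, d}) = {f}, so X∖{f} = {g, e, a, d, b}
cl∖int = {g, a, d, b}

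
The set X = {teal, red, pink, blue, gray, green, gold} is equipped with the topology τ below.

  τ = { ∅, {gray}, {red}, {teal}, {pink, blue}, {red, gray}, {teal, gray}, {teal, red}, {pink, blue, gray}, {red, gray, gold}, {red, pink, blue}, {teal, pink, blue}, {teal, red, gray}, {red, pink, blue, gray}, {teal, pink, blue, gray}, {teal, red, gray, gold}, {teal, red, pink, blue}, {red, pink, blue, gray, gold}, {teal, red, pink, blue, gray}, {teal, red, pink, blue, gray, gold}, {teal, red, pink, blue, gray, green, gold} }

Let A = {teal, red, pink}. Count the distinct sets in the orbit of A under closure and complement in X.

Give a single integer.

10

cl via duality: int({blue, gray, green, gold}) = {gray}, so X∖{gray} = {teal, red, pink, blue, green, gold}
Write k for closure, c for complement:
  1. A     = {teal, red, pink}
  2. kA    = {teal, red, pink, blue, green, gold}
  3. cA    = {blue, gray, green, gold}
  4. ckA   = {gray}
  5. kcA   = {pink, blue, gray, green, gold}
  6. kckA  = {gray, green, gold}
  7. ckcA  = {teal, red}
  8. ckckA = {teal, red, pink, blue}
  9. kckcA = {teal, red, green, gold}
  10. ckckcA = {pink, blue, gray}
applying k or c yields no new set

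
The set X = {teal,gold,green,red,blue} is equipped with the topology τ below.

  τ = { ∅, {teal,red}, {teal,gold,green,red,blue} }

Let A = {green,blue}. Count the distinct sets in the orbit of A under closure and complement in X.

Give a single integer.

6

closure: X∖int(X∖A) = X∖{teal,red} = {gold,green,blue}
Let k=closure and c=complement:
  1. A     = {green,blue}
  2. kA    = {gold,green,blue}
  3. cA    = {teal,gold,red}
  4. ckA   = {teal,red}
  5. kcA   = {teal,gold,green,red,blue}
  6. ckcA  = ∅
— saturated at 6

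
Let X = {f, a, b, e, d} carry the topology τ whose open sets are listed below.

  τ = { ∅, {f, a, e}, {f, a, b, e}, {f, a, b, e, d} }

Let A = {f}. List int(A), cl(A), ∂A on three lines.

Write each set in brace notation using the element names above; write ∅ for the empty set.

open subsets of A: ∅; so int(A) = ∅
closure: X∖int(X∖A) = X∖∅ = {f, a, b, e, d}
∂A = {f, a, b, e, d} minus ∅ = {f, a, b, e, d}

int(A) = ∅
cl(A)  = {f, a, b, e, d}
∂A     = {f, a, b, e, d}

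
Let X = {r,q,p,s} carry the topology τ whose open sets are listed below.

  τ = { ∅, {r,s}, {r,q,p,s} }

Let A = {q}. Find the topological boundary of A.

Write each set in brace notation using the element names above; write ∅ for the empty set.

{q,p}

interior: largest open inside A is ∅ (from ∅)
cl via duality: int({r,p,s}) = {r,s}, so X∖{r,s} = {q,p}
cl∖int = {q,p}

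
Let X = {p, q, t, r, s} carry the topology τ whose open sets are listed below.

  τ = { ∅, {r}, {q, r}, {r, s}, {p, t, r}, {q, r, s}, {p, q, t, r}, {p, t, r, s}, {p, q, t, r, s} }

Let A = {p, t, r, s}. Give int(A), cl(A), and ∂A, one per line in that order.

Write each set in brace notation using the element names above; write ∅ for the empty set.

opens ⊆ A: ∅, {r}, {r, s}, {p, t, r}, {p, t, r, s}; union → int = {p, t, r, s}
complement {q}; its interior ∅; cl(A) = X∖∅ = {p, q, t, r, s}
boundary = {p, q, t, r, s} ∖ {p, t, r, s} = {q}

int(A) = {p, t, r, s}
cl(A)  = {p, q, t, r, s}
∂A     = {q}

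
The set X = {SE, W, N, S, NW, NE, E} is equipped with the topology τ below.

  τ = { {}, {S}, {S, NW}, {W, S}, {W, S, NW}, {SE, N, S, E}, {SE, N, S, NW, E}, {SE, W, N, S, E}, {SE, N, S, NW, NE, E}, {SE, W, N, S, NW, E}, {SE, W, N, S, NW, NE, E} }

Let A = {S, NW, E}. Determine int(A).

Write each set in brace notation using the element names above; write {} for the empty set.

U open, U⊆A: {}, {S}, {S, NW}. int(A) = ⋃ = {S, NW}

{S, NW}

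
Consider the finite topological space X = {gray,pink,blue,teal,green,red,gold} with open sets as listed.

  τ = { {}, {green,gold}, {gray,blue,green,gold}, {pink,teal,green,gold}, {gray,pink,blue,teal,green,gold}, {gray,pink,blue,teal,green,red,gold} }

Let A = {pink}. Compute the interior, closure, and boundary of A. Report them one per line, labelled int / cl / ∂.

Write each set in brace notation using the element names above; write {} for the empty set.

int(A) = {}
cl(A)  = {pink,teal,red}
∂A     = {pink,teal,red}

interior: largest open inside A is {} (from {})
cl via duality: int({gray,blue,teal,green,red,gold}) = {gray,blue,green,gold}, so X∖{gray,blue,green,gold} = {pink,teal,red}
cl∖int = {pink,teal,red}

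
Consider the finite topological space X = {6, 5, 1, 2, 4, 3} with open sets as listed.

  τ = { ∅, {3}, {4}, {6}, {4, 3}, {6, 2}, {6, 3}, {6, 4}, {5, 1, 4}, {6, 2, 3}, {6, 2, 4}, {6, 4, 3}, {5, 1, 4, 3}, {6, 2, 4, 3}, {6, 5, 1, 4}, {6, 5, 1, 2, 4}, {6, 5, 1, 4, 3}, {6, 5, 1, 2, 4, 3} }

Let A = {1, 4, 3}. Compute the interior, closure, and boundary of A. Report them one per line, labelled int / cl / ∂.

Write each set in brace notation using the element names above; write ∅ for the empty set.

open subsets of A: ∅, {4}, {3}, {4, 3}; so int(A) = {4, 3}
closure: X∖int(X∖A) = X∖{6, 2} = {5, 1, 4, 3}
∂A = {5, 1, 4, 3} minus {4, 3} = {5, 1}

int(A) = {4, 3}
cl(A)  = {5, 1, 4, 3}
∂A     = {5, 1}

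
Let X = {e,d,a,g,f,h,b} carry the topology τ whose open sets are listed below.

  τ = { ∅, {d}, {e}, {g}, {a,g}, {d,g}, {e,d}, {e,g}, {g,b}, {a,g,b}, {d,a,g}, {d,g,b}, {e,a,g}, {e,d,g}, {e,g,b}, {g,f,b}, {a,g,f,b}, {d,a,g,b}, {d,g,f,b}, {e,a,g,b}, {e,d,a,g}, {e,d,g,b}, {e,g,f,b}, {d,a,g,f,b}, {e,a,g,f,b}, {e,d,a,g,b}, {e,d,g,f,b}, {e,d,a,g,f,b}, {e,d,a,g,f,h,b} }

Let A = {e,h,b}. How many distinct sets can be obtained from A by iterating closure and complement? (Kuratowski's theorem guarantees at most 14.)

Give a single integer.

X∖A={d,a,g,f}, int(X∖A)={d,a,g}, hence cl(A)={e,f,h,b}
Orbit (k=closure, c=complement):
  1. A     = {e,h,b}
  2. kA    = {e,f,h,b}
  3. cA    = {d,a,g,f}
  4. ckA   = {d,a,g}
  5. kcA   = {d,a,g,f,h,b}
  6. ckcA  = {e}
  7. kckcA = {e,h}
  8. ckckcA = {d,a,g,f,b}
(closed under both — stop)

8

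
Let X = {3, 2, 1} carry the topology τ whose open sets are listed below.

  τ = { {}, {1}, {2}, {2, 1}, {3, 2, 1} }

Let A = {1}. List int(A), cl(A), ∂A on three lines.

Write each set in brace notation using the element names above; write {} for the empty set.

open subsets of A: {}, {1}; so int(A) = {1}
closure: X∖int(X∖A) = X∖{2} = {3, 1}
∂A = {3, 1} minus {1} = {3}

int(A) = {1}
cl(A)  = {3, 1}
∂A     = {3}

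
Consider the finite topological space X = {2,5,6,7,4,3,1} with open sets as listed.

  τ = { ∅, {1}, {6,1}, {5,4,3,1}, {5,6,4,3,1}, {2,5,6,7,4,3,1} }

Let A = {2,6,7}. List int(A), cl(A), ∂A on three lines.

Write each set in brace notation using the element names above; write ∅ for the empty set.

int(A) = ∅
cl(A)  = {2,6,7}
∂A     = {2,6,7}

open subsets of A: ∅; so int(A) = ∅
closure: X∖int(X∖A) = X∖{5,4,3,1} = {2,6,7}
∂A = {2,6,7} minus ∅ = {2,6,7}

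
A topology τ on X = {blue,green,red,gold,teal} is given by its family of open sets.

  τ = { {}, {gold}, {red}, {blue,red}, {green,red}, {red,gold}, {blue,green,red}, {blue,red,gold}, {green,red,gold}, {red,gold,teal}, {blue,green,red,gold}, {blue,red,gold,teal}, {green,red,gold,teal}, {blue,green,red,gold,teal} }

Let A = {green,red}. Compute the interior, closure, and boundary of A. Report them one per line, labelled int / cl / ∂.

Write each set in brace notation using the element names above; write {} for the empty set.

int(A) = {green,red}
cl(A)  = {blue,green,red,teal}
∂A     = {blue,teal}

U open, U⊆A: {}, {red}, {green,red}. int(A) = ⋃ = {green,red}
X∖A={blue,gold,teal}, int(X∖A)={gold}, hence cl(A)={blue,green,red,teal}
∂A: remove int from cl → {blue,teal}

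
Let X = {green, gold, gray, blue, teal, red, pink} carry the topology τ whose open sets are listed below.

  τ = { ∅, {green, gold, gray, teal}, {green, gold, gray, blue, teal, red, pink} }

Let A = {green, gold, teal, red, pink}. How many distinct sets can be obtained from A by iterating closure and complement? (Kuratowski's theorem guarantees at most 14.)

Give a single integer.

complement {gray, blue}; its interior ∅; cl(A) = X∖∅ = {green, gold, gray, blue, teal, red, pink}
With k = closure, c = complement:
  1. A     = {green, gold, teal, red, pink}
  2. kA    = {green, gold, gray, blue, teal, red, pink}
  3. cA    = {gray, blue}
  4. ckA   = ∅
k, c of each give nothing new

4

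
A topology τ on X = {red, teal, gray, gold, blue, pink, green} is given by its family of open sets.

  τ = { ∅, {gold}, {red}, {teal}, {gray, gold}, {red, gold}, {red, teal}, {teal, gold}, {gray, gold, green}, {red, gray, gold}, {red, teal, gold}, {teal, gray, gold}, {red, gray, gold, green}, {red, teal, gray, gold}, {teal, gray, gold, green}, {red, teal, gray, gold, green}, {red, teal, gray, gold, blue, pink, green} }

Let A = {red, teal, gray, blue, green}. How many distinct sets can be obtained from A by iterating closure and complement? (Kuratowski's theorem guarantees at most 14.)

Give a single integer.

cl via duality: int({gold, pink}) = {gold}, so X∖{gold} = {red, teal, gray, blue, pink, green}
Write k for closure, c for complement:
  1. A     = {red, teal, gray, blue, green}
  2. kA    = {red, teal, gray, blue, pink, green}
  3. cA    = {gold, pink}
  4. ckA   = {gold}
  5. kcA   = {gray, gold, blue, pink, green}
  6. ckcA  = {red, teal}
  7. kckcA = {red, teal, blue, pink}
  8. ckckcA = {gray, gold, green}
applying k or c yields no new set

8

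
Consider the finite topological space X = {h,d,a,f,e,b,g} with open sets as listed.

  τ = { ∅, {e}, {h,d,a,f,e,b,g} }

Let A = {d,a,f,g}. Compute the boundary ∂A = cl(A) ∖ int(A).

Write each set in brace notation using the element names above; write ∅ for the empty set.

open subsets of A: ∅; so int(A) = ∅
closure: X∖int(X∖A) = X∖{e} = {h,d,a,f,b,g}
∂A = {h,d,a,f,b,g} minus ∅ = {h,d,a,f,b,g}

{h,d,a,f,b,g}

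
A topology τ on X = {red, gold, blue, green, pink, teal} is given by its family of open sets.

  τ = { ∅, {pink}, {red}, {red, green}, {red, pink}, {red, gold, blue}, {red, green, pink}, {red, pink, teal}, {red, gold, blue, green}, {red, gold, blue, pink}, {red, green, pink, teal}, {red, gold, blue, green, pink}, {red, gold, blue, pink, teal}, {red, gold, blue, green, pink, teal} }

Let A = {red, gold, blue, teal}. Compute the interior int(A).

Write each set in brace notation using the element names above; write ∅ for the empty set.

{red, gold, blue}

interior: largest open inside A is {red, gold, blue} (from ∅, {red}, {red, gold, blue})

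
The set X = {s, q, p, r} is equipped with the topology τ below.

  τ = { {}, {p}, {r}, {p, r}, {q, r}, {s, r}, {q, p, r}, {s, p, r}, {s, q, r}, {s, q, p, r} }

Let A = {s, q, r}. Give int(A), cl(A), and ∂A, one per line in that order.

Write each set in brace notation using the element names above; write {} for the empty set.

int(A) = {s, q, r}
cl(A)  = {s, q, r}
∂A     = {}

open subsets of A: {}, {r}, {q, r}, {s, r}, {s, q, r}; so int(A) = {s, q, r}
closure: X∖int(X∖A) = X∖{p} = {s, q, r}
∂A = {s, q, r} minus {s, q, r} = {}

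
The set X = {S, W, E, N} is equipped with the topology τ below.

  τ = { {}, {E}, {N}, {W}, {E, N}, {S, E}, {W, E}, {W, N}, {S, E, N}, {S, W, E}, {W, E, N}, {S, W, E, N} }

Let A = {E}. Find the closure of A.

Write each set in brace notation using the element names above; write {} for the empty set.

cl via duality: int({S, W, N}) = {W, N}, so X∖{W, N} = {S, E}

{S, E}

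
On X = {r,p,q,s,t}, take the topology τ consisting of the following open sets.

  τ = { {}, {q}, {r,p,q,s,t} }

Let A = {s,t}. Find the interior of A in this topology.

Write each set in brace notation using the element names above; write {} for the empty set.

opens ⊆ A: {}; union → int = {}

{}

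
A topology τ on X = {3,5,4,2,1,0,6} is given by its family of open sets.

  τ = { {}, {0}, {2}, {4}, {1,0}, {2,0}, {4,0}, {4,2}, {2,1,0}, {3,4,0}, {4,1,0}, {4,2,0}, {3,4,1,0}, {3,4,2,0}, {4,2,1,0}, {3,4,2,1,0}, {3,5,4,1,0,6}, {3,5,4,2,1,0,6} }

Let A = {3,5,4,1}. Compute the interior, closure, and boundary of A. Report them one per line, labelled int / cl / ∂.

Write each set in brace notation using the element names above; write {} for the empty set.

interior: largest open inside A is {4} (from {}, {4})
cl via duality: int({2,0,6}) = {2,0}, so X∖{2,0} = {3,5,4,1,6}
cl∖int = {3,5,1,6}

int(A) = {4}
cl(A)  = {3,5,4,1,6}
∂A     = {3,5,1,6}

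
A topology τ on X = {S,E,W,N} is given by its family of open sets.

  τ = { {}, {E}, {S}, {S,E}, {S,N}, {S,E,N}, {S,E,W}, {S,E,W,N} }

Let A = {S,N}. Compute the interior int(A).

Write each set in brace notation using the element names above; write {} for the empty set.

{S,N}

U open, U⊆A: {}, {S}, {S,N}. int(A) = ⋃ = {S,N}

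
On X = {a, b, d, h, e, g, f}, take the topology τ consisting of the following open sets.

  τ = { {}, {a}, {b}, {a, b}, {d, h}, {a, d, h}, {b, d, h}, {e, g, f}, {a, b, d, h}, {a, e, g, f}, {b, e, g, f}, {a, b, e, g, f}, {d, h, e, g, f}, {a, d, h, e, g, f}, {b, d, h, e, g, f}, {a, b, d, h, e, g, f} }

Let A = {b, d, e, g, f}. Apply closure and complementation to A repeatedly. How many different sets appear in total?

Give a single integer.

complement {a, h}; its interior {a}; cl(A) = X∖{a} = {b, d, h, e, g, f}
With k = closure, c = complement:
  1. A     = {b, d, e, g, f}
  2. kA    = {b, d, h, e, g, f}
  3. cA    = {a, h}
  4. ckA   = {a}
  5. kcA   = {a, d, h}
  6. ckcA  = {b, e, g, f}
k, c of each give nothing new

6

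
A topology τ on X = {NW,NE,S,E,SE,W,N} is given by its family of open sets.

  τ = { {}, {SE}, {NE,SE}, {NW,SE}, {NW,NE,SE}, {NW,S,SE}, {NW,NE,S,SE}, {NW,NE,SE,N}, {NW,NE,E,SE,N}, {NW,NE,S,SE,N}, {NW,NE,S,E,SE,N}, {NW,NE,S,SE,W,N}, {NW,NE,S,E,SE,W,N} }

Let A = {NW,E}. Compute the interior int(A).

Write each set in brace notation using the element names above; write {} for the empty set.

open subsets of A: {}; so int(A) = {}

{}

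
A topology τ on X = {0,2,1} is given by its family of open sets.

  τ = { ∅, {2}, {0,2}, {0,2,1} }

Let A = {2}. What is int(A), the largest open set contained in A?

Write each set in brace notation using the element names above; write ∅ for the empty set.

opens ⊆ A: ∅, {2}; union → int = {2}

{2}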